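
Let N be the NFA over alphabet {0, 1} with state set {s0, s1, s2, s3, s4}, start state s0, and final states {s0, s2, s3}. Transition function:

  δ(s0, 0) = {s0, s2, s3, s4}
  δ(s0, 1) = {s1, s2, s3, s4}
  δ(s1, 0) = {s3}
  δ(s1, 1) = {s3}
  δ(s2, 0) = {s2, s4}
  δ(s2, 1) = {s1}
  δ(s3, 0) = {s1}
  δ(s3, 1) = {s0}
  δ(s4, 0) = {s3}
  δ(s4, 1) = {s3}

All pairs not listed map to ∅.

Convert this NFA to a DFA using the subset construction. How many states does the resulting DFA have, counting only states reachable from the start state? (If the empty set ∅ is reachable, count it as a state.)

5

Start state of the DFA: {s0}.
{s0} --0--> {s0, s2, s3, s4}  [new]
{s0} --1--> {s1, s2, s3, s4}  [new]
{s0, s2, s3, s4} --0--> {s0, s1, s2, s3, s4}  [new]
{s0, s2, s3, s4} --1--> {s0, s1, s2, s3, s4}  [seen]
{s1, s2, s3, s4} --0--> {s1, s2, s3, s4}  [seen]
{s1, s2, s3, s4} --1--> {s0, s1, s3}  [new]
{s0, s1, s2, s3, s4} --0--> {s0, s1, s2, s3, s4}  [seen]
{s0, s1, s2, s3, s4} --1--> {s0, s1, s2, s3, s4}  [seen]
{s0, s1, s3} --0--> {s0, s1, s2, s3, s4}  [seen]
{s0, s1, s3} --1--> {s0, s1, s2, s3, s4}  [seen]
Reachable DFA states: {s0}, {s0, s2, s3, s4}, {s1, s2, s3, s4}, {s0, s1, s2, s3, s4}, {s0, s1, s3}.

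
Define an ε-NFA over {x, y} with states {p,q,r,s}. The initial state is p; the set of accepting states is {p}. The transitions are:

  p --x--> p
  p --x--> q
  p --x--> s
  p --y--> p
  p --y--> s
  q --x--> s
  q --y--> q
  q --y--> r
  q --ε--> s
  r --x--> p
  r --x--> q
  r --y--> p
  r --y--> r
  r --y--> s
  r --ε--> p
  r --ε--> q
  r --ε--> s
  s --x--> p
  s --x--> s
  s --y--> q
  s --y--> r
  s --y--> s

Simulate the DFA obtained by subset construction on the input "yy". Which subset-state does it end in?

Start: {p}.
δ(p,y) = {p,s}.
Union: {p,s}.
After y: {p,s}.
δ(p,y) = {p,s}; δ(s,y) = {q,r,s}.
Union: {p,q,r,s}.
After y: {p,q,r,s}.

{p,q,r,s}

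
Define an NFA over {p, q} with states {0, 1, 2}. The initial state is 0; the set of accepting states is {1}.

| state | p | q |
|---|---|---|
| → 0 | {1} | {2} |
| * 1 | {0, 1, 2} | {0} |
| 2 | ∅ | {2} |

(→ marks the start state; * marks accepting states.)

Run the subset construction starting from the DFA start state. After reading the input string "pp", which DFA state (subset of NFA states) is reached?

Start: {0}.
δ(0,p) = {1}.
Union: {1}.
After p: {1}.
δ(1,p) = {0, 1, 2}.
Union: {0, 1, 2}.
After p: {0, 1, 2}.

{0, 1, 2}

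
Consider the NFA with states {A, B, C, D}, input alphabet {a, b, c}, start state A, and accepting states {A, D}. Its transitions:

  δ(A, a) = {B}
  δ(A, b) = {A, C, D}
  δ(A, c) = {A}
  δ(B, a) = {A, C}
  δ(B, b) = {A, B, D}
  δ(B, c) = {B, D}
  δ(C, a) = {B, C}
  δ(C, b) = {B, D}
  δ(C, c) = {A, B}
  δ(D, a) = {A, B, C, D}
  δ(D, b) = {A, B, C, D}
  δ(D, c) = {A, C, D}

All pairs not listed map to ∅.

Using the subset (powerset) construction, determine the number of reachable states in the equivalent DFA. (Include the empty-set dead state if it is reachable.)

Start state of the DFA: {A}.
{A} --a--> {B}  [new]
{A} --b--> {A, C, D}  [new]
{A} --c--> {A}  [seen]
{B} --a--> {A, C}  [new]
{B} --b--> {A, B, D}  [new]
{B} --c--> {B, D}  [new]
{A, C, D} --a--> {A, B, C, D}  [new]
{A, C, D} --b--> {A, B, C, D}  [seen]
{A, C, D} --c--> {A, B, C, D}  [seen]
{A, C} --a--> {B, C}  [new]
{A, C} --b--> {A, B, C, D}  [seen]
{A, C} --c--> {A, B}  [new]
{A, B, D} --a--> {A, B, C, D}  [seen]
{A, B, D} --b--> {A, B, C, D}  [seen]
{A, B, D} --c--> {A, B, C, D}  [seen]
{B, D} --a--> {A, B, C, D}  [seen]
{B, D} --b--> {A, B, C, D}  [seen]
{B, D} --c--> {A, B, C, D}  [seen]
{A, B, C, D} --a--> {A, B, C, D}  [seen]
{A, B, C, D} --b--> {A, B, C, D}  [seen]
{A, B, C, D} --c--> {A, B, C, D}  [seen]
{B, C} --a--> {A, B, C}  [new]
{B, C} --b--> {A, B, D}  [seen]
{B, C} --c--> {A, B, D}  [seen]
{A, B} --a--> {A, B, C}  [seen]
{A, B} --b--> {A, B, C, D}  [seen]
{A, B} --c--> {A, B, D}  [seen]
{A, B, C} --a--> {A, B, C}  [seen]
{A, B, C} --b--> {A, B, C, D}  [seen]
{A, B, C} --c--> {A, B, D}  [seen]
Reachable DFA states: {A}, {B}, {A, C, D}, {A, C}, {A, B, D}, {B, D}, {A, B, C, D}, {B, C}, {A, B}, {A, B, C}.

10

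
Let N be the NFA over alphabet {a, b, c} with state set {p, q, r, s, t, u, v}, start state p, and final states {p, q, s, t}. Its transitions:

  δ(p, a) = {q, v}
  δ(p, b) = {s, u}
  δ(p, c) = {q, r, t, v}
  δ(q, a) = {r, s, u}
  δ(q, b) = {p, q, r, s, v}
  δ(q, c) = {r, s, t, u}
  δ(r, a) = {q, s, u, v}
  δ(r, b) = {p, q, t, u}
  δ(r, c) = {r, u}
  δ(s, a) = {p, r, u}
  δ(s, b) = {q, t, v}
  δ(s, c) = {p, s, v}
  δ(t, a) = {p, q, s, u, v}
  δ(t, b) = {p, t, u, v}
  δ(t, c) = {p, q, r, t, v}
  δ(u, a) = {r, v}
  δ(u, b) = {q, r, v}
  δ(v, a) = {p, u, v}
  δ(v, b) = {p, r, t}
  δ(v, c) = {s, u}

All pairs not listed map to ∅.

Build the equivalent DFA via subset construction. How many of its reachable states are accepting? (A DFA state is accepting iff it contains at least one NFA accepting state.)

14

Start state of the DFA: {p}.
{p} --a--> {q, v}  [new]
{p} --b--> {s, u}  [new]
{p} --c--> {q, r, t, v}  [new]
{q, v} --a--> {p, r, s, u, v}  [new]
{q, v} --b--> {p, q, r, s, t, v}  [new]
{q, v} --c--> {r, s, t, u}  [new]
{s, u} --a--> {p, r, u, v}  [new]
{s, u} --b--> {q, r, t, v}  [seen]
{s, u} --c--> {p, s, v}  [new]
{q, r, t, v} --a--> {p, q, r, s, u, v}  [new]
{q, r, t, v} --b--> {p, q, r, s, t, u, v}  [new]
{q, r, t, v} --c--> {p, q, r, s, t, u, v}  [seen]
{p, r, s, u, v} --a--> {p, q, r, s, u, v}  [seen]
{p, r, s, u, v} --b--> {p, q, r, s, t, u, v}  [seen]
{p, r, s, u, v} --c--> {p, q, r, s, t, u, v}  [seen]
{p, q, r, s, t, v} --a--> {p, q, r, s, u, v}  [seen]
{p, q, r, s, t, v} --b--> {p, q, r, s, t, u, v}  [seen]
{p, q, r, s, t, v} --c--> {p, q, r, s, t, u, v}  [seen]
{r, s, t, u} --a--> {p, q, r, s, u, v}  [seen]
{r, s, t, u} --b--> {p, q, r, t, u, v}  [new]
{r, s, t, u} --c--> {p, q, r, s, t, u, v}  [seen]
{p, r, u, v} --a--> {p, q, r, s, u, v}  [seen]
{p, r, u, v} --b--> {p, q, r, s, t, u, v}  [seen]
{p, r, u, v} --c--> {q, r, s, t, u, v}  [new]
{p, s, v} --a--> {p, q, r, u, v}  [new]
{p, s, v} --b--> {p, q, r, s, t, u, v}  [seen]
{p, s, v} --c--> {p, q, r, s, t, u, v}  [seen]
{p, q, r, s, u, v} --a--> {p, q, r, s, u, v}  [seen]
{p, q, r, s, u, v} --b--> {p, q, r, s, t, u, v}  [seen]
{p, q, r, s, u, v} --c--> {p, q, r, s, t, u, v}  [seen]
{p, q, r, s, t, u, v} --a--> {p, q, r, s, u, v}  [seen]
{p, q, r, s, t, u, v} --b--> {p, q, r, s, t, u, v}  [seen]
{p, q, r, s, t, u, v} --c--> {p, q, r, s, t, u, v}  [seen]
{p, q, r, t, u, v} --a--> {p, q, r, s, u, v}  [seen]
{p, q, r, t, u, v} --b--> {p, q, r, s, t, u, v}  [seen]
{p, q, r, t, u, v} --c--> {p, q, r, s, t, u, v}  [seen]
{q, r, s, t, u, v} --a--> {p, q, r, s, u, v}  [seen]
{q, r, s, t, u, v} --b--> {p, q, r, s, t, u, v}  [seen]
{q, r, s, t, u, v} --c--> {p, q, r, s, t, u, v}  [seen]
{p, q, r, u, v} --a--> {p, q, r, s, u, v}  [seen]
{p, q, r, u, v} --b--> {p, q, r, s, t, u, v}  [seen]
{p, q, r, u, v} --c--> {q, r, s, t, u, v}  [seen]
Reachable DFA states: {p}, {q, v}, {s, u}, {q, r, t, v}, {p, r, s, u, v}, {p, q, r, s, t, v}, {r, s, t, u}, {p, r, u, v}, {p, s, v}, {p, q, r, s, u, v}, {p, q, r, s, t, u, v}, {p, q, r, t, u, v}, {q, r, s, t, u, v}, {p, q, r, u, v}.
Accepting DFA states (contain an NFA accepting state): {p}, {q, v}, {s, u}, {q, r, t, v}, {p, r, s, u, v}, {p, q, r, s, t, v}, {r, s, t, u}, {p, r, u, v}, {p, s, v}, {p, q, r, s, u, v}, {p, q, r, s, t, u, v}, {p, q, r, t, u, v}, {q, r, s, t, u, v}, {p, q, r, u, v}.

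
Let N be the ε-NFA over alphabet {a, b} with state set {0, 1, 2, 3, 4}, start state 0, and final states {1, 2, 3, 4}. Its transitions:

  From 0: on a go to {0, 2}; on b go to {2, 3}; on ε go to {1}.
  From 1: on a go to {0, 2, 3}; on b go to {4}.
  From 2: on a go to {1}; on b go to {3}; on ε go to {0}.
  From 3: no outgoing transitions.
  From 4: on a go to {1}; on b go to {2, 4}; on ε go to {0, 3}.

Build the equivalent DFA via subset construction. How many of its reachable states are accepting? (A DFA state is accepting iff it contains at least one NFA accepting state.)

3

Start state of the DFA: {0, 1} (ε-closure of the NFA start).
{0, 1} --a--> {0, 1, 2, 3}  [new]
{0, 1} --b--> {0, 1, 2, 3, 4}  [new]
{0, 1, 2, 3} --a--> {0, 1, 2, 3}  [seen]
{0, 1, 2, 3} --b--> {0, 1, 2, 3, 4}  [seen]
{0, 1, 2, 3, 4} --a--> {0, 1, 2, 3}  [seen]
{0, 1, 2, 3, 4} --b--> {0, 1, 2, 3, 4}  [seen]
Reachable DFA states: {0, 1}, {0, 1, 2, 3}, {0, 1, 2, 3, 4}.
Accepting DFA states (contain an NFA accepting state): {0, 1}, {0, 1, 2, 3}, {0, 1, 2, 3, 4}.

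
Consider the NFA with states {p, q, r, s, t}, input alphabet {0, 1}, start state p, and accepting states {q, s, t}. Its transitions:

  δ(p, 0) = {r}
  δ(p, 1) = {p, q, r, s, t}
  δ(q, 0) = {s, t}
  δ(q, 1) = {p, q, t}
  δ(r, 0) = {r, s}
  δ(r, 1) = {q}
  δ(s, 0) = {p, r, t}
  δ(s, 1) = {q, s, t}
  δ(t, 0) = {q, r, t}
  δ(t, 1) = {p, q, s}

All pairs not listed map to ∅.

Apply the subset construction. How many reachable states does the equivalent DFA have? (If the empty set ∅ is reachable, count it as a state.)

Start state of the DFA: {p}.
{p} --0--> {r}  [new]
{p} --1--> {p, q, r, s, t}  [new]
{r} --0--> {r, s}  [new]
{r} --1--> {q}  [new]
{p, q, r, s, t} --0--> {p, q, r, s, t}  [seen]
{p, q, r, s, t} --1--> {p, q, r, s, t}  [seen]
{r, s} --0--> {p, r, s, t}  [new]
{r, s} --1--> {q, s, t}  [new]
{q} --0--> {s, t}  [new]
{q} --1--> {p, q, t}  [new]
{p, r, s, t} --0--> {p, q, r, s, t}  [seen]
{p, r, s, t} --1--> {p, q, r, s, t}  [seen]
{q, s, t} --0--> {p, q, r, s, t}  [seen]
{q, s, t} --1--> {p, q, s, t}  [new]
{s, t} --0--> {p, q, r, t}  [new]
{s, t} --1--> {p, q, s, t}  [seen]
{p, q, t} --0--> {q, r, s, t}  [new]
{p, q, t} --1--> {p, q, r, s, t}  [seen]
{p, q, s, t} --0--> {p, q, r, s, t}  [seen]
{p, q, s, t} --1--> {p, q, r, s, t}  [seen]
{p, q, r, t} --0--> {q, r, s, t}  [seen]
{p, q, r, t} --1--> {p, q, r, s, t}  [seen]
{q, r, s, t} --0--> {p, q, r, s, t}  [seen]
{q, r, s, t} --1--> {p, q, s, t}  [seen]
Reachable DFA states: {p}, {r}, {p, q, r, s, t}, {r, s}, {q}, {p, r, s, t}, {q, s, t}, {s, t}, {p, q, t}, {p, q, s, t}, {p, q, r, t}, {q, r, s, t}.

12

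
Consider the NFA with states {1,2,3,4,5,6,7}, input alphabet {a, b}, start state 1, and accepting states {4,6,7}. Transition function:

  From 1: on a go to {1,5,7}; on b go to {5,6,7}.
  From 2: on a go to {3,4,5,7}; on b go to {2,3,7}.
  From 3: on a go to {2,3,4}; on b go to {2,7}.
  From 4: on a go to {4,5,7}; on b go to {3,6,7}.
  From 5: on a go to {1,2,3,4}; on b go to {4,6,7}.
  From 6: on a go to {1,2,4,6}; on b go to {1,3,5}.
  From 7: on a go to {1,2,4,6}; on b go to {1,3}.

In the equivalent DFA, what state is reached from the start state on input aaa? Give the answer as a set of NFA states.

{1,2,3,4,5,6,7}

Start: {1}.
δ(1,a) = {1,5,7}.
Union: {1,5,7}.
After a: {1,5,7}.
δ(1,a) = {1,5,7}; δ(5,a) = {1,2,3,4}; δ(7,a) = {1,2,4,6}.
Union: {1,2,3,4,5,6,7}.
After a: {1,2,3,4,5,6,7}.
δ(1,a) = {1,5,7}; δ(2,a) = {3,4,5,7}; δ(3,a) = {2,3,4}; δ(4,a) = {4,5,7}; δ(5,a) = {1,2,3,4}; δ(6,a) = {1,2,4,6}; δ(7,a) = {1,2,4,6}.
Union: {1,2,3,4,5,6,7}.
After a: {1,2,3,4,5,6,7}.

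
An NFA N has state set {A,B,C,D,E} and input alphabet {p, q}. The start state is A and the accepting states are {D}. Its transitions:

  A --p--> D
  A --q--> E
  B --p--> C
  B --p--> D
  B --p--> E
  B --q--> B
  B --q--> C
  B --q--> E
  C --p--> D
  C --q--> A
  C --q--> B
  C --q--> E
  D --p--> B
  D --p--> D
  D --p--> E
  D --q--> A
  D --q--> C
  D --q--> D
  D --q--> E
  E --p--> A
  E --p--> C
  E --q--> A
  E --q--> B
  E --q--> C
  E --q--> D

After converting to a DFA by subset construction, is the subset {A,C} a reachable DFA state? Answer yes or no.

yes

Start state of the DFA: {A}.
{A} --p--> {D}  [new]
{A} --q--> {E}  [new]
{D} --p--> {B,D,E}  [new]
{D} --q--> {A,C,D,E}  [new]
{E} --p--> {A,C}  [new]
{E} --q--> {A,B,C,D}  [new]
{B,D,E} --p--> {A,B,C,D,E}  [new]
{B,D,E} --q--> {A,B,C,D,E}  [seen]
{A,C,D,E} --p--> {A,B,C,D,E}  [seen]
{A,C,D,E} --q--> {A,B,C,D,E}  [seen]
{A,C} --p--> {D}  [seen]
{A,C} --q--> {A,B,E}  [new]
{A,B,C,D} --p--> {B,C,D,E}  [new]
{A,B,C,D} --q--> {A,B,C,D,E}  [seen]
{A,B,C,D,E} --p--> {A,B,C,D,E}  [seen]
{A,B,C,D,E} --q--> {A,B,C,D,E}  [seen]
{A,B,E} --p--> {A,C,D,E}  [seen]
{A,B,E} --q--> {A,B,C,D,E}  [seen]
{B,C,D,E} --p--> {A,B,C,D,E}  [seen]
{B,C,D,E} --q--> {A,B,C,D,E}  [seen]
Reachable DFA states: {A}, {D}, {E}, {B,D,E}, {A,C,D,E}, {A,C}, {A,B,C,D}, {A,B,C,D,E}, {A,B,E}, {B,C,D,E}.
{A,C} is among them.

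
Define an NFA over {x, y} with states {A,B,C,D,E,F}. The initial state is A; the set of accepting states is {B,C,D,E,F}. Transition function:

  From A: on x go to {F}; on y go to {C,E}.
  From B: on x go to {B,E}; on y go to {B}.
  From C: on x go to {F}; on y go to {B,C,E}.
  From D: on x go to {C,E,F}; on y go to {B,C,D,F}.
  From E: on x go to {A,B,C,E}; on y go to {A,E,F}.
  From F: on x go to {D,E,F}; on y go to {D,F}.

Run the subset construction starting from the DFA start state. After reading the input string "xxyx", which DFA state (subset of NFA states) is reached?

{A,B,C,D,E,F}

Start: {A}.
δ(A,x) = {F}.
Union: {F}.
After x: {F}.
δ(F,x) = {D,E,F}.
Union: {D,E,F}.
After x: {D,E,F}.
δ(D,y) = {B,C,D,F}; δ(E,y) = {A,E,F}; δ(F,y) = {D,F}.
Union: {A,B,C,D,E,F}.
After y: {A,B,C,D,E,F}.
δ(A,x) = {F}; δ(B,x) = {B,E}; δ(C,x) = {F}; δ(D,x) = {C,E,F}; δ(E,x) = {A,B,C,E}; δ(F,x) = {D,E,F}.
Union: {A,B,C,D,E,F}.
After x: {A,B,C,D,E,F}.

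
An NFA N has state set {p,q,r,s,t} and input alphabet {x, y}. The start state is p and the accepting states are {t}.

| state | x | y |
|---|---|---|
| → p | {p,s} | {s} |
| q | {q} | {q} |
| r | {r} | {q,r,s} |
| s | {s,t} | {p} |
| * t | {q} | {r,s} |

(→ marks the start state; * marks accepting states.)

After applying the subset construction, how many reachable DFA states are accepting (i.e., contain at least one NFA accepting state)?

Start state of the DFA: {p}.
{p} --x--> {p,s}  [new]
{p} --y--> {s}  [new]
{p,s} --x--> {p,s,t}  [new]
{p,s} --y--> {p,s}  [seen]
{s} --x--> {s,t}  [new]
{s} --y--> {p}  [seen]
{p,s,t} --x--> {p,q,s,t}  [new]
{p,s,t} --y--> {p,r,s}  [new]
{s,t} --x--> {q,s,t}  [new]
{s,t} --y--> {p,r,s}  [seen]
{p,q,s,t} --x--> {p,q,s,t}  [seen]
{p,q,s,t} --y--> {p,q,r,s}  [new]
{p,r,s} --x--> {p,r,s,t}  [new]
{p,r,s} --y--> {p,q,r,s}  [seen]
{q,s,t} --x--> {q,s,t}  [seen]
{q,s,t} --y--> {p,q,r,s}  [seen]
{p,q,r,s} --x--> {p,q,r,s,t}  [new]
{p,q,r,s} --y--> {p,q,r,s}  [seen]
{p,r,s,t} --x--> {p,q,r,s,t}  [seen]
{p,r,s,t} --y--> {p,q,r,s}  [seen]
{p,q,r,s,t} --x--> {p,q,r,s,t}  [seen]
{p,q,r,s,t} --y--> {p,q,r,s}  [seen]
Reachable DFA states: {p}, {p,s}, {s}, {p,s,t}, {s,t}, {p,q,s,t}, {p,r,s}, {q,s,t}, {p,q,r,s}, {p,r,s,t}, {p,q,r,s,t}.
Accepting DFA states (contain an NFA accepting state): {p,s,t}, {s,t}, {p,q,s,t}, {q,s,t}, {p,r,s,t}, {p,q,r,s,t}.

6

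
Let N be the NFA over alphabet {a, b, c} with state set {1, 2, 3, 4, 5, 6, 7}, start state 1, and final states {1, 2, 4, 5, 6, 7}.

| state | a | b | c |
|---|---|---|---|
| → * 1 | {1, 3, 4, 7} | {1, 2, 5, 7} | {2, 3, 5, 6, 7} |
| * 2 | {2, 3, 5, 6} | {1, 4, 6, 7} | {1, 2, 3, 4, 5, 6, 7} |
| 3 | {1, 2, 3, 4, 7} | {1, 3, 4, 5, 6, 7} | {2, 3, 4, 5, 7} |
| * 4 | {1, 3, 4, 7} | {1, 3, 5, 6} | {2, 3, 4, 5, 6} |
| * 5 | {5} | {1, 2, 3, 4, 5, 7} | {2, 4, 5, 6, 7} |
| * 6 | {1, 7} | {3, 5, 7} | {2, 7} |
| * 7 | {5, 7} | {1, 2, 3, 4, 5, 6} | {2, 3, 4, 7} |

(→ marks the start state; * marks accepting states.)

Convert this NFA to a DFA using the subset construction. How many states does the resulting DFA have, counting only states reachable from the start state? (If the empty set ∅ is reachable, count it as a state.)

7

Start state of the DFA: {1}.
{1} --a--> {1, 3, 4, 7}  [new]
{1} --b--> {1, 2, 5, 7}  [new]
{1} --c--> {2, 3, 5, 6, 7}  [new]
{1, 3, 4, 7} --a--> {1, 2, 3, 4, 5, 7}  [new]
{1, 3, 4, 7} --b--> {1, 2, 3, 4, 5, 6, 7}  [new]
{1, 3, 4, 7} --c--> {2, 3, 4, 5, 6, 7}  [new]
{1, 2, 5, 7} --a--> {1, 2, 3, 4, 5, 6, 7}  [seen]
{1, 2, 5, 7} --b--> {1, 2, 3, 4, 5, 6, 7}  [seen]
{1, 2, 5, 7} --c--> {1, 2, 3, 4, 5, 6, 7}  [seen]
{2, 3, 5, 6, 7} --a--> {1, 2, 3, 4, 5, 6, 7}  [seen]
{2, 3, 5, 6, 7} --b--> {1, 2, 3, 4, 5, 6, 7}  [seen]
{2, 3, 5, 6, 7} --c--> {1, 2, 3, 4, 5, 6, 7}  [seen]
{1, 2, 3, 4, 5, 7} --a--> {1, 2, 3, 4, 5, 6, 7}  [seen]
{1, 2, 3, 4, 5, 7} --b--> {1, 2, 3, 4, 5, 6, 7}  [seen]
{1, 2, 3, 4, 5, 7} --c--> {1, 2, 3, 4, 5, 6, 7}  [seen]
{1, 2, 3, 4, 5, 6, 7} --a--> {1, 2, 3, 4, 5, 6, 7}  [seen]
{1, 2, 3, 4, 5, 6, 7} --b--> {1, 2, 3, 4, 5, 6, 7}  [seen]
{1, 2, 3, 4, 5, 6, 7} --c--> {1, 2, 3, 4, 5, 6, 7}  [seen]
{2, 3, 4, 5, 6, 7} --a--> {1, 2, 3, 4, 5, 6, 7}  [seen]
{2, 3, 4, 5, 6, 7} --b--> {1, 2, 3, 4, 5, 6, 7}  [seen]
{2, 3, 4, 5, 6, 7} --c--> {1, 2, 3, 4, 5, 6, 7}  [seen]
Reachable DFA states: {1}, {1, 3, 4, 7}, {1, 2, 5, 7}, {2, 3, 5, 6, 7}, {1, 2, 3, 4, 5, 7}, {1, 2, 3, 4, 5, 6, 7}, {2, 3, 4, 5, 6, 7}.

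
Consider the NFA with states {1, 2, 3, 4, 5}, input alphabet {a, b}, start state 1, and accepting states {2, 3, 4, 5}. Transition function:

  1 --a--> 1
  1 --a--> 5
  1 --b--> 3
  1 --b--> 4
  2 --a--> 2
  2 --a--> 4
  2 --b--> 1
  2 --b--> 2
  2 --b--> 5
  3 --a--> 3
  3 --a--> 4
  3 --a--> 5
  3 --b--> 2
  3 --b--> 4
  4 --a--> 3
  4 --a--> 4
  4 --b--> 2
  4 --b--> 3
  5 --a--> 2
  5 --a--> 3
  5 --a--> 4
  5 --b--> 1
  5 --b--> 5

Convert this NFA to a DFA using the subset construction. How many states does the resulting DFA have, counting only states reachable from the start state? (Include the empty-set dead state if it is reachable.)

Start state of the DFA: {1}.
{1} --a--> {1, 5}  [new]
{1} --b--> {3, 4}  [new]
{1, 5} --a--> {1, 2, 3, 4, 5}  [new]
{1, 5} --b--> {1, 3, 4, 5}  [new]
{3, 4} --a--> {3, 4, 5}  [new]
{3, 4} --b--> {2, 3, 4}  [new]
{1, 2, 3, 4, 5} --a--> {1, 2, 3, 4, 5}  [seen]
{1, 2, 3, 4, 5} --b--> {1, 2, 3, 4, 5}  [seen]
{1, 3, 4, 5} --a--> {1, 2, 3, 4, 5}  [seen]
{1, 3, 4, 5} --b--> {1, 2, 3, 4, 5}  [seen]
{3, 4, 5} --a--> {2, 3, 4, 5}  [new]
{3, 4, 5} --b--> {1, 2, 3, 4, 5}  [seen]
{2, 3, 4} --a--> {2, 3, 4, 5}  [seen]
{2, 3, 4} --b--> {1, 2, 3, 4, 5}  [seen]
{2, 3, 4, 5} --a--> {2, 3, 4, 5}  [seen]
{2, 3, 4, 5} --b--> {1, 2, 3, 4, 5}  [seen]
Reachable DFA states: {1}, {1, 5}, {3, 4}, {1, 2, 3, 4, 5}, {1, 3, 4, 5}, {3, 4, 5}, {2, 3, 4}, {2, 3, 4, 5}.

8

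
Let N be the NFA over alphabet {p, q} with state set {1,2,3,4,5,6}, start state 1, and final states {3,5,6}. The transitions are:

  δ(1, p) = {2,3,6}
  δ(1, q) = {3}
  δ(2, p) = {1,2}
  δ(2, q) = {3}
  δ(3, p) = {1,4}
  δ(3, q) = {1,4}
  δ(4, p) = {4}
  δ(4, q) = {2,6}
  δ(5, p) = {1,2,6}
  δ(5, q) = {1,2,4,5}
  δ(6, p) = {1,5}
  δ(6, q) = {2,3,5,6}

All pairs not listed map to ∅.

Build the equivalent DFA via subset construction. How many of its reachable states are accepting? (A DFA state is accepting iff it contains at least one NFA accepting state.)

Start state of the DFA: {1}.
{1} --p--> {2,3,6}  [new]
{1} --q--> {3}  [new]
{2,3,6} --p--> {1,2,4,5}  [new]
{2,3,6} --q--> {1,2,3,4,5,6}  [new]
{3} --p--> {1,4}  [new]
{3} --q--> {1,4}  [seen]
{1,2,4,5} --p--> {1,2,3,4,6}  [new]
{1,2,4,5} --q--> {1,2,3,4,5,6}  [seen]
{1,2,3,4,5,6} --p--> {1,2,3,4,5,6}  [seen]
{1,2,3,4,5,6} --q--> {1,2,3,4,5,6}  [seen]
{1,4} --p--> {2,3,4,6}  [new]
{1,4} --q--> {2,3,6}  [seen]
{1,2,3,4,6} --p--> {1,2,3,4,5,6}  [seen]
{1,2,3,4,6} --q--> {1,2,3,4,5,6}  [seen]
{2,3,4,6} --p--> {1,2,4,5}  [seen]
{2,3,4,6} --q--> {1,2,3,4,5,6}  [seen]
Reachable DFA states: {1}, {2,3,6}, {3}, {1,2,4,5}, {1,2,3,4,5,6}, {1,4}, {1,2,3,4,6}, {2,3,4,6}.
Accepting DFA states (contain an NFA accepting state): {2,3,6}, {3}, {1,2,4,5}, {1,2,3,4,5,6}, {1,2,3,4,6}, {2,3,4,6}.

6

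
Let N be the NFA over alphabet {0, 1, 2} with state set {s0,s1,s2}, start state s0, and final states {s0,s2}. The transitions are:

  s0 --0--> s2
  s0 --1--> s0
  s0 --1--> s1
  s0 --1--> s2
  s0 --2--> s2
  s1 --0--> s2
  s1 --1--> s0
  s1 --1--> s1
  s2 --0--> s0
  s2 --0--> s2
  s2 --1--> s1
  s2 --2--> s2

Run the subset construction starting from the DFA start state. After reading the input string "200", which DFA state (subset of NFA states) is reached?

{s0,s2}

Start: {s0}.
δ(s0,2) = {s2}.
Union: {s2}.
After 2: {s2}.
δ(s2,0) = {s0,s2}.
Union: {s0,s2}.
After 0: {s0,s2}.
δ(s0,0) = {s2}; δ(s2,0) = {s0,s2}.
Union: {s0,s2}.
After 0: {s0,s2}.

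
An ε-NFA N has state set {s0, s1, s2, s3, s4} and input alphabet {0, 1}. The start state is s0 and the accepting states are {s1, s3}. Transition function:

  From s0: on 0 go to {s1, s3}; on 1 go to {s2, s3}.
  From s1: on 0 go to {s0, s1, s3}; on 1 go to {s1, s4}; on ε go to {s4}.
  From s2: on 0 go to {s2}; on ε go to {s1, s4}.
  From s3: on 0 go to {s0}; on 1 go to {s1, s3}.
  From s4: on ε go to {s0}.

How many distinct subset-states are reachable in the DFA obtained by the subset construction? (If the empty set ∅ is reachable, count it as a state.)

3

Start state of the DFA: {s0} (ε-closure of the NFA start).
{s0} --0--> {s0, s1, s3, s4}  [new]
{s0} --1--> {s0, s1, s2, s3, s4}  [new]
{s0, s1, s3, s4} --0--> {s0, s1, s3, s4}  [seen]
{s0, s1, s3, s4} --1--> {s0, s1, s2, s3, s4}  [seen]
{s0, s1, s2, s3, s4} --0--> {s0, s1, s2, s3, s4}  [seen]
{s0, s1, s2, s3, s4} --1--> {s0, s1, s2, s3, s4}  [seen]
Reachable DFA states: {s0}, {s0, s1, s3, s4}, {s0, s1, s2, s3, s4}.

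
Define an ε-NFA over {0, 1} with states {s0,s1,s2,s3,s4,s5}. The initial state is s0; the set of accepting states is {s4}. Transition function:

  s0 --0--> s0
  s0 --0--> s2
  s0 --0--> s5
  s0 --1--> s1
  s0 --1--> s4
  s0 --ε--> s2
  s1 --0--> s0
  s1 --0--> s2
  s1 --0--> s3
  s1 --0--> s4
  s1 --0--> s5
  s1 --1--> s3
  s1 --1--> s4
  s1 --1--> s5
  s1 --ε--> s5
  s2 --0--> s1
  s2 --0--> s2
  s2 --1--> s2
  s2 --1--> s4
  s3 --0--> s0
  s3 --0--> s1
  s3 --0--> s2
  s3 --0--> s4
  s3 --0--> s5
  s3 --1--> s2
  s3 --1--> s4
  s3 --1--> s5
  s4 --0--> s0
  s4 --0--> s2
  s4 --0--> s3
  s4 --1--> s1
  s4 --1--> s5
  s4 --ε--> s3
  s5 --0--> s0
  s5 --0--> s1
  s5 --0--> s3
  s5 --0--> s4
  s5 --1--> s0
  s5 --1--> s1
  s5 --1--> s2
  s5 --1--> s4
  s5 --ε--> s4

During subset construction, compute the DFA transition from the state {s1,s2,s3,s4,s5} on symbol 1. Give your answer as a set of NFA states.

δ(s1,1) = {s3,s4,s5}; δ(s2,1) = {s2,s4}; δ(s3,1) = {s2,s4,s5}; δ(s4,1) = {s1,s5}; δ(s5,1) = {s0,s1,s2,s4}.
Union: {s0,s1,s2,s3,s4,s5}.

{s0,s1,s2,s3,s4,s5}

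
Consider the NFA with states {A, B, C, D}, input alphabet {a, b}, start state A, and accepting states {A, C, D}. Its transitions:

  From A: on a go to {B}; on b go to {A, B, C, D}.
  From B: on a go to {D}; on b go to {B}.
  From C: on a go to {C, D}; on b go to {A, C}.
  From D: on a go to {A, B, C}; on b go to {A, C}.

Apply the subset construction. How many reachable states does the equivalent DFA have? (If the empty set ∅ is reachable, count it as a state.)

Start state of the DFA: {A}.
{A} --a--> {B}  [new]
{A} --b--> {A, B, C, D}  [new]
{B} --a--> {D}  [new]
{B} --b--> {B}  [seen]
{A, B, C, D} --a--> {A, B, C, D}  [seen]
{A, B, C, D} --b--> {A, B, C, D}  [seen]
{D} --a--> {A, B, C}  [new]
{D} --b--> {A, C}  [new]
{A, B, C} --a--> {B, C, D}  [new]
{A, B, C} --b--> {A, B, C, D}  [seen]
{A, C} --a--> {B, C, D}  [seen]
{A, C} --b--> {A, B, C, D}  [seen]
{B, C, D} --a--> {A, B, C, D}  [seen]
{B, C, D} --b--> {A, B, C}  [seen]
Reachable DFA states: {A}, {B}, {A, B, C, D}, {D}, {A, B, C}, {A, C}, {B, C, D}.

7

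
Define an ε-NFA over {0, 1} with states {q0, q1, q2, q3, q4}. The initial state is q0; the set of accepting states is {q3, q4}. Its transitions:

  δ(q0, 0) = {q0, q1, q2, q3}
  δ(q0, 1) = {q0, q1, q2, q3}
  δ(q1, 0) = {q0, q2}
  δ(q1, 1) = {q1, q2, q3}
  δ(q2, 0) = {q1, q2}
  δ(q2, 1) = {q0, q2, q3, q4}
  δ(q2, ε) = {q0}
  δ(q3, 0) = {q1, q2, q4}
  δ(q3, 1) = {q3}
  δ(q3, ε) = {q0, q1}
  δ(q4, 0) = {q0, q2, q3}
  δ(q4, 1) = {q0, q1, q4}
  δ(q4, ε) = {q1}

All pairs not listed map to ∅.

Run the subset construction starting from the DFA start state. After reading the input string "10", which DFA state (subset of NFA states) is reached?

Start: {q0}.
δ(q0,1) = {q0, q1, q2, q3}.
Union: {q0, q1, q2, q3}.
After 1: {q0, q1, q2, q3}.
δ(q0,0) = {q0, q1, q2, q3}; δ(q1,0) = {q0, q2}; δ(q2,0) = {q1, q2}; δ(q3,0) = {q1, q2, q4}.
Union: {q0, q1, q2, q3, q4}.
After 0: {q0, q1, q2, q3, q4}.

{q0, q1, q2, q3, q4}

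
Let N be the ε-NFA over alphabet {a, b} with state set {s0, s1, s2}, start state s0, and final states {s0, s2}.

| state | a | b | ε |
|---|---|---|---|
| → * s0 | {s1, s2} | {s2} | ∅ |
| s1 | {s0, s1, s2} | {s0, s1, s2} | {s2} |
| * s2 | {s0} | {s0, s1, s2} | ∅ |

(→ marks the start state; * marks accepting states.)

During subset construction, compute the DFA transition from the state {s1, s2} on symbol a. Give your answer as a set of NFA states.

{s0, s1, s2}

δ(s1,a) = {s0, s1, s2}; δ(s2,a) = {s0}.
Union: {s0, s1, s2}.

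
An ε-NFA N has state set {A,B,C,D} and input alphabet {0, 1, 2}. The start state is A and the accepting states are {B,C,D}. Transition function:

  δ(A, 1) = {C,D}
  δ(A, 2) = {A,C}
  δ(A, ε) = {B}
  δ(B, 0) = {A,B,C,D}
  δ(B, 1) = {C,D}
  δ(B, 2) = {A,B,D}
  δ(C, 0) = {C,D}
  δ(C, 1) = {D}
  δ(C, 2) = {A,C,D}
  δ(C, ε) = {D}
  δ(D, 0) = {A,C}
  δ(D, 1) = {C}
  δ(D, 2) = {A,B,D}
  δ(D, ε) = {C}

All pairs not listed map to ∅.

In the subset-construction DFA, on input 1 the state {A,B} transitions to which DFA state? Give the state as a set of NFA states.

δ(A,1) = {C,D}; δ(B,1) = {C,D}.
Union: {C,D}.

{C,D}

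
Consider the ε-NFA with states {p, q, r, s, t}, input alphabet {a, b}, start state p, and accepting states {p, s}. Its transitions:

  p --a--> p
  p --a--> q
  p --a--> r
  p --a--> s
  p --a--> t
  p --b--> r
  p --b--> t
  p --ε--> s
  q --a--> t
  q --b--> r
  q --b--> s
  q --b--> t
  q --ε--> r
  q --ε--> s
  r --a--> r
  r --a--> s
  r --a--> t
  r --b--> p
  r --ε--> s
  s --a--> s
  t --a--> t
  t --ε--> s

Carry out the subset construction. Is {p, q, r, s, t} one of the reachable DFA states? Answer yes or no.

yes

Start state of the DFA: {p, s} (ε-closure of the NFA start).
{p, s} --a--> {p, q, r, s, t}  [new]
{p, s} --b--> {r, s, t}  [new]
{p, q, r, s, t} --a--> {p, q, r, s, t}  [seen]
{p, q, r, s, t} --b--> {p, r, s, t}  [new]
{r, s, t} --a--> {r, s, t}  [seen]
{r, s, t} --b--> {p, s}  [seen]
{p, r, s, t} --a--> {p, q, r, s, t}  [seen]
{p, r, s, t} --b--> {p, r, s, t}  [seen]
Reachable DFA states: {p, s}, {p, q, r, s, t}, {r, s, t}, {p, r, s, t}.
{p, q, r, s, t} is among them.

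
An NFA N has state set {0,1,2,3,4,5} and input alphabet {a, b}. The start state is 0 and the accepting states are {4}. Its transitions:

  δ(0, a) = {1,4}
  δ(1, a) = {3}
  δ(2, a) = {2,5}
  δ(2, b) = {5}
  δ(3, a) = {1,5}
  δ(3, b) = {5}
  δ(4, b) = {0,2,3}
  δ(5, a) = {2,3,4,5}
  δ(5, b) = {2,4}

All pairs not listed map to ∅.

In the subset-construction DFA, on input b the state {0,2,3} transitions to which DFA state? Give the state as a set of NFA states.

{5}

δ(0,b) = ∅; δ(2,b) = {5}; δ(3,b) = {5}.
Union: {5}.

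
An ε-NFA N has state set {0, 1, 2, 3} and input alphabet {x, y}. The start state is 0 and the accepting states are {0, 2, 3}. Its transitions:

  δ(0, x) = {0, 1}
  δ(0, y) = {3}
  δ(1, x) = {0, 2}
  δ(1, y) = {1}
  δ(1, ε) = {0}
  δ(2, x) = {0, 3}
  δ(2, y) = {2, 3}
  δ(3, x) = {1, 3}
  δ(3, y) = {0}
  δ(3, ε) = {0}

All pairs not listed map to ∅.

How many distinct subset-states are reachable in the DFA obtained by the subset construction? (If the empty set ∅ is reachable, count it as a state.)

Start state of the DFA: {0} (ε-closure of the NFA start).
{0} --x--> {0, 1}  [new]
{0} --y--> {0, 3}  [new]
{0, 1} --x--> {0, 1, 2}  [new]
{0, 1} --y--> {0, 1, 3}  [new]
{0, 3} --x--> {0, 1, 3}  [seen]
{0, 3} --y--> {0, 3}  [seen]
{0, 1, 2} --x--> {0, 1, 2, 3}  [new]
{0, 1, 2} --y--> {0, 1, 2, 3}  [seen]
{0, 1, 3} --x--> {0, 1, 2, 3}  [seen]
{0, 1, 3} --y--> {0, 1, 3}  [seen]
{0, 1, 2, 3} --x--> {0, 1, 2, 3}  [seen]
{0, 1, 2, 3} --y--> {0, 1, 2, 3}  [seen]
Reachable DFA states: {0}, {0, 1}, {0, 3}, {0, 1, 2}, {0, 1, 3}, {0, 1, 2, 3}.

6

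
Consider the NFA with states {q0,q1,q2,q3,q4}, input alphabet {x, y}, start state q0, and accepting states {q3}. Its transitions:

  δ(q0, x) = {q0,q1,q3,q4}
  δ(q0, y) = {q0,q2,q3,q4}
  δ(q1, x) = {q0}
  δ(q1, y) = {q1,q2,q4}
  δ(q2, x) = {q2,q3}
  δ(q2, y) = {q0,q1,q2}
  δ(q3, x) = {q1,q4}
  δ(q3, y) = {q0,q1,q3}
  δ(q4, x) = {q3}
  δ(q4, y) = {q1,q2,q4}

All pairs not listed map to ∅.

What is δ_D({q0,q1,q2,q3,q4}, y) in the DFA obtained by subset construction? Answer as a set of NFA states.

δ(q0,y) = {q0,q2,q3,q4}; δ(q1,y) = {q1,q2,q4}; δ(q2,y) = {q0,q1,q2}; δ(q3,y) = {q0,q1,q3}; δ(q4,y) = {q1,q2,q4}.
Union: {q0,q1,q2,q3,q4}.

{q0,q1,q2,q3,q4}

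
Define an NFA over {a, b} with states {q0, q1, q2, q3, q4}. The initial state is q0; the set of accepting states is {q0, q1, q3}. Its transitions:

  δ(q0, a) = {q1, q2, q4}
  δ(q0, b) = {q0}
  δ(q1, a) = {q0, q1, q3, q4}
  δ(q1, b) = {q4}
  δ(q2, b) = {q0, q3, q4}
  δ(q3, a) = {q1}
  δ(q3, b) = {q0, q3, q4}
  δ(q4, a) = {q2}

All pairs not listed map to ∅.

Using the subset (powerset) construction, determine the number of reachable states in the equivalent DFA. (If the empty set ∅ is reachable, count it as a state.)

4

Start state of the DFA: {q0}.
{q0} --a--> {q1, q2, q4}  [new]
{q0} --b--> {q0}  [seen]
{q1, q2, q4} --a--> {q0, q1, q2, q3, q4}  [new]
{q1, q2, q4} --b--> {q0, q3, q4}  [new]
{q0, q1, q2, q3, q4} --a--> {q0, q1, q2, q3, q4}  [seen]
{q0, q1, q2, q3, q4} --b--> {q0, q3, q4}  [seen]
{q0, q3, q4} --a--> {q1, q2, q4}  [seen]
{q0, q3, q4} --b--> {q0, q3, q4}  [seen]
Reachable DFA states: {q0}, {q1, q2, q4}, {q0, q1, q2, q3, q4}, {q0, q3, q4}.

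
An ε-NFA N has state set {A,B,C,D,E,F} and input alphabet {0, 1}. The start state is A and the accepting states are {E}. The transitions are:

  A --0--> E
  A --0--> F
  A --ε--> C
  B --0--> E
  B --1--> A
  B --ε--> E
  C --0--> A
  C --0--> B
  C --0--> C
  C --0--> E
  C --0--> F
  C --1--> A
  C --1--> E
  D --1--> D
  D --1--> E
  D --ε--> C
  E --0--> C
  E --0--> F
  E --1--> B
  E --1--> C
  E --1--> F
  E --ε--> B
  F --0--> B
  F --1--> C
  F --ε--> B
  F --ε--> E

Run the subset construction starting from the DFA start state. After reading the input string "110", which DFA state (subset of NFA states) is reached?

{A,B,C,E,F}

Start: {A,C}.
δ(A,1) = ∅; δ(C,1) = {A,E}.
Union: {A,E}.
ε-closure gives {A,B,C,E}.
After 1: {A,B,C,E}.
δ(A,1) = ∅; δ(B,1) = {A}; δ(C,1) = {A,E}; δ(E,1) = {B,C,F}.
Union: {A,B,C,E,F}.
After 1: {A,B,C,E,F}.
δ(A,0) = {E,F}; δ(B,0) = {E}; δ(C,0) = {A,B,C,E,F}; δ(E,0) = {C,F}; δ(F,0) = {B}.
Union: {A,B,C,E,F}.
After 0: {A,B,C,E,F}.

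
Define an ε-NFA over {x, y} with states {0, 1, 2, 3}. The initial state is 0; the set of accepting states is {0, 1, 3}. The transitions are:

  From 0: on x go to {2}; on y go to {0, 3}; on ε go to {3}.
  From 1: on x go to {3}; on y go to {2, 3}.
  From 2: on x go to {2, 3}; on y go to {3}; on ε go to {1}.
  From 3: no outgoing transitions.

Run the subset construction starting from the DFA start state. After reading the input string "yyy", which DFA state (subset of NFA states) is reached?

{0, 3}

Start: {0, 3}.
δ(0,y) = {0, 3}; δ(3,y) = ∅.
Union: {0, 3}.
After y: {0, 3}.
δ(0,y) = {0, 3}; δ(3,y) = ∅.
Union: {0, 3}.
After y: {0, 3}.
δ(0,y) = {0, 3}; δ(3,y) = ∅.
Union: {0, 3}.
After y: {0, 3}.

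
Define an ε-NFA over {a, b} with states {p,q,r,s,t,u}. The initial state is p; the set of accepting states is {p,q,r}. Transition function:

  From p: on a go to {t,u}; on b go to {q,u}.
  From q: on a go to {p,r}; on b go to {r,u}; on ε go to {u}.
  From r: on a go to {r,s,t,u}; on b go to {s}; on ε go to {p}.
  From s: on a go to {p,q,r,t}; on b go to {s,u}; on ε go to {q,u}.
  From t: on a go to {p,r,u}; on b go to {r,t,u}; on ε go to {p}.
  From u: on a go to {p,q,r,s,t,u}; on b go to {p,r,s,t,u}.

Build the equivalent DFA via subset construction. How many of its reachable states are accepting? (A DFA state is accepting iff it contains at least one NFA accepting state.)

4

Start state of the DFA: {p} (ε-closure of the NFA start).
{p} --a--> {p,t,u}  [new]
{p} --b--> {q,u}  [new]
{p,t,u} --a--> {p,q,r,s,t,u}  [new]
{p,t,u} --b--> {p,q,r,s,t,u}  [seen]
{q,u} --a--> {p,q,r,s,t,u}  [seen]
{q,u} --b--> {p,q,r,s,t,u}  [seen]
{p,q,r,s,t,u} --a--> {p,q,r,s,t,u}  [seen]
{p,q,r,s,t,u} --b--> {p,q,r,s,t,u}  [seen]
Reachable DFA states: {p}, {p,t,u}, {q,u}, {p,q,r,s,t,u}.
Accepting DFA states (contain an NFA accepting state): {p}, {p,t,u}, {q,u}, {p,q,r,s,t,u}.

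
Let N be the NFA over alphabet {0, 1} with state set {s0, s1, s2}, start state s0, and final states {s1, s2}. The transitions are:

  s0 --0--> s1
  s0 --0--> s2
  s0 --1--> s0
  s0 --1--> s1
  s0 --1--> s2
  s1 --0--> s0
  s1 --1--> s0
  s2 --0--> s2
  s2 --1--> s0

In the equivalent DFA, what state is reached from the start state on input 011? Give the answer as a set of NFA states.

Start: {s0}.
δ(s0,0) = {s1, s2}.
Union: {s1, s2}.
After 0: {s1, s2}.
δ(s1,1) = {s0}; δ(s2,1) = {s0}.
Union: {s0}.
After 1: {s0}.
δ(s0,1) = {s0, s1, s2}.
Union: {s0, s1, s2}.
After 1: {s0, s1, s2}.

{s0, s1, s2}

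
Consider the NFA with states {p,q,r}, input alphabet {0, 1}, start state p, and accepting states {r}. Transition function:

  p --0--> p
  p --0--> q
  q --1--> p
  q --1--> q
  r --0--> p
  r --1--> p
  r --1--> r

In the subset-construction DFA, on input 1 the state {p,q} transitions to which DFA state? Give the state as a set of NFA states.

δ(p,1) = ∅; δ(q,1) = {p,q}.
Union: {p,q}.

{p,q}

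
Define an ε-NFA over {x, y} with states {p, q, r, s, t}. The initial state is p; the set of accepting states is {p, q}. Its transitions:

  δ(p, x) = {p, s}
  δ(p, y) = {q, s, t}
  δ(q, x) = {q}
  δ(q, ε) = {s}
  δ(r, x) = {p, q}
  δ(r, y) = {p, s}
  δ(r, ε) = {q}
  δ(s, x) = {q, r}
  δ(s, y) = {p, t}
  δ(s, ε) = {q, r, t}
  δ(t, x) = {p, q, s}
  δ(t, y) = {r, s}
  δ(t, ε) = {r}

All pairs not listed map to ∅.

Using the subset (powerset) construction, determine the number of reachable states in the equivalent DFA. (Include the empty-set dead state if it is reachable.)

Start state of the DFA: {p} (ε-closure of the NFA start).
{p} --x--> {p, q, r, s, t}  [new]
{p} --y--> {q, r, s, t}  [new]
{p, q, r, s, t} --x--> {p, q, r, s, t}  [seen]
{p, q, r, s, t} --y--> {p, q, r, s, t}  [seen]
{q, r, s, t} --x--> {p, q, r, s, t}  [seen]
{q, r, s, t} --y--> {p, q, r, s, t}  [seen]
Reachable DFA states: {p}, {p, q, r, s, t}, {q, r, s, t}.

3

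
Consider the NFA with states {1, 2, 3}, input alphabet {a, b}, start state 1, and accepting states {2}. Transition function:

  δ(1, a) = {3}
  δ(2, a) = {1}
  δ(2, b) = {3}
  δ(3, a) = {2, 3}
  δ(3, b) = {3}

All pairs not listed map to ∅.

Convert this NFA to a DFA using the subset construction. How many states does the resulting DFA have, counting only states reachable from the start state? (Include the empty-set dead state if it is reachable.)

5

Start state of the DFA: {1}.
{1} --a--> {3}  [new]
{1} --b--> ∅  [new]
{3} --a--> {2, 3}  [new]
{3} --b--> {3}  [seen]
∅ --a--> ∅  [seen]
∅ --b--> ∅  [seen]
{2, 3} --a--> {1, 2, 3}  [new]
{2, 3} --b--> {3}  [seen]
{1, 2, 3} --a--> {1, 2, 3}  [seen]
{1, 2, 3} --b--> {3}  [seen]
Reachable DFA states: {1}, {3}, ∅, {2, 3}, {1, 2, 3}.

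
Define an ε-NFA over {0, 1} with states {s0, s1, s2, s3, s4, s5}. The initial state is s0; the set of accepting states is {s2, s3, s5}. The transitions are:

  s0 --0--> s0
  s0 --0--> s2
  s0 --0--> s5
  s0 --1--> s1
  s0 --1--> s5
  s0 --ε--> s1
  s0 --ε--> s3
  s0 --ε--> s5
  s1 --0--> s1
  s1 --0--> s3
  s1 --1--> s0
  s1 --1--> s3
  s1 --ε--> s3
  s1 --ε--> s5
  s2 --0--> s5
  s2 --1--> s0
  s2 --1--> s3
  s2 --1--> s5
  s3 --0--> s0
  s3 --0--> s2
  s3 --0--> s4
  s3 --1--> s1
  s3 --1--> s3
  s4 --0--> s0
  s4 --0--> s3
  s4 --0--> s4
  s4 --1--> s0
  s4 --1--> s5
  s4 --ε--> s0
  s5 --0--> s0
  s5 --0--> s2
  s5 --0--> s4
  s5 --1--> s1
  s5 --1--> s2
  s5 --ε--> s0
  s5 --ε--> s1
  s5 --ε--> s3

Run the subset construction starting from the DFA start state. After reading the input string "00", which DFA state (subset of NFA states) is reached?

{s0, s1, s2, s3, s4, s5}

Start: {s0, s1, s3, s5}.
δ(s0,0) = {s0, s2, s5}; δ(s1,0) = {s1, s3}; δ(s3,0) = {s0, s2, s4}; δ(s5,0) = {s0, s2, s4}.
Union: {s0, s1, s2, s3, s4, s5}.
After 0: {s0, s1, s2, s3, s4, s5}.
δ(s0,0) = {s0, s2, s5}; δ(s1,0) = {s1, s3}; δ(s2,0) = {s5}; δ(s3,0) = {s0, s2, s4}; δ(s4,0) = {s0, s3, s4}; δ(s5,0) = {s0, s2, s4}.
Union: {s0, s1, s2, s3, s4, s5}.
After 0: {s0, s1, s2, s3, s4, s5}.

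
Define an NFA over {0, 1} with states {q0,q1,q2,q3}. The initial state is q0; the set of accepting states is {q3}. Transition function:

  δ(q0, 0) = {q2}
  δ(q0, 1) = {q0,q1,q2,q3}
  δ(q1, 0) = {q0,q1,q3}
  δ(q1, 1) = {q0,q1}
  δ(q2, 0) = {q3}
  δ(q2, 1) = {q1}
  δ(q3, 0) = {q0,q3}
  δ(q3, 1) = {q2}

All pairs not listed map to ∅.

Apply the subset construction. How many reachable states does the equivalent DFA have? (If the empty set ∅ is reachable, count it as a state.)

Start state of the DFA: {q0}.
{q0} --0--> {q2}  [new]
{q0} --1--> {q0,q1,q2,q3}  [new]
{q2} --0--> {q3}  [new]
{q2} --1--> {q1}  [new]
{q0,q1,q2,q3} --0--> {q0,q1,q2,q3}  [seen]
{q0,q1,q2,q3} --1--> {q0,q1,q2,q3}  [seen]
{q3} --0--> {q0,q3}  [new]
{q3} --1--> {q2}  [seen]
{q1} --0--> {q0,q1,q3}  [new]
{q1} --1--> {q0,q1}  [new]
{q0,q3} --0--> {q0,q2,q3}  [new]
{q0,q3} --1--> {q0,q1,q2,q3}  [seen]
{q0,q1,q3} --0--> {q0,q1,q2,q3}  [seen]
{q0,q1,q3} --1--> {q0,q1,q2,q3}  [seen]
{q0,q1} --0--> {q0,q1,q2,q3}  [seen]
{q0,q1} --1--> {q0,q1,q2,q3}  [seen]
{q0,q2,q3} --0--> {q0,q2,q3}  [seen]
{q0,q2,q3} --1--> {q0,q1,q2,q3}  [seen]
Reachable DFA states: {q0}, {q2}, {q0,q1,q2,q3}, {q3}, {q1}, {q0,q3}, {q0,q1,q3}, {q0,q1}, {q0,q2,q3}.

9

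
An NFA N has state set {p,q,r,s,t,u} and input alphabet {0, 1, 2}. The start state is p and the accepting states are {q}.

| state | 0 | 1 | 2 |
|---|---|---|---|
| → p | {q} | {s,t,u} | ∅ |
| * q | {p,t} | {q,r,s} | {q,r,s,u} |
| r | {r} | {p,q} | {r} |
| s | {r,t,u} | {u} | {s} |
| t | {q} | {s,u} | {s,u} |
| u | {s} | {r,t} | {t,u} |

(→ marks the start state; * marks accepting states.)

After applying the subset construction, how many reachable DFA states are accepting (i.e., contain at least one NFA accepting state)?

6

Start state of the DFA: {p}.
{p} --0--> {q}  [new]
{p} --1--> {s,t,u}  [new]
{p} --2--> ∅  [new]
{q} --0--> {p,t}  [new]
{q} --1--> {q,r,s}  [new]
{q} --2--> {q,r,s,u}  [new]
{s,t,u} --0--> {q,r,s,t,u}  [new]
{s,t,u} --1--> {r,s,t,u}  [new]
{s,t,u} --2--> {s,t,u}  [seen]
∅ --0--> ∅  [seen]
∅ --1--> ∅  [seen]
∅ --2--> ∅  [seen]
{p,t} --0--> {q}  [seen]
{p,t} --1--> {s,t,u}  [seen]
{p,t} --2--> {s,u}  [new]
{q,r,s} --0--> {p,r,t,u}  [new]
{q,r,s} --1--> {p,q,r,s,u}  [new]
{q,r,s} --2--> {q,r,s,u}  [seen]
{q,r,s,u} --0--> {p,r,s,t,u}  [new]
{q,r,s,u} --1--> {p,q,r,s,t,u}  [new]
{q,r,s,u} --2--> {q,r,s,t,u}  [seen]
{q,r,s,t,u} --0--> {p,q,r,s,t,u}  [seen]
{q,r,s,t,u} --1--> {p,q,r,s,t,u}  [seen]
{q,r,s,t,u} --2--> {q,r,s,t,u}  [seen]
{r,s,t,u} --0--> {q,r,s,t,u}  [seen]
{r,s,t,u} --1--> {p,q,r,s,t,u}  [seen]
{r,s,t,u} --2--> {r,s,t,u}  [seen]
{s,u} --0--> {r,s,t,u}  [seen]
{s,u} --1--> {r,t,u}  [new]
{s,u} --2--> {s,t,u}  [seen]
{p,r,t,u} --0--> {q,r,s}  [seen]
{p,r,t,u} --1--> {p,q,r,s,t,u}  [seen]
{p,r,t,u} --2--> {r,s,t,u}  [seen]
{p,q,r,s,u} --0--> {p,q,r,s,t,u}  [seen]
{p,q,r,s,u} --1--> {p,q,r,s,t,u}  [seen]
{p,q,r,s,u} --2--> {q,r,s,t,u}  [seen]
{p,r,s,t,u} --0--> {q,r,s,t,u}  [seen]
{p,r,s,t,u} --1--> {p,q,r,s,t,u}  [seen]
{p,r,s,t,u} --2--> {r,s,t,u}  [seen]
{p,q,r,s,t,u} --0--> {p,q,r,s,t,u}  [seen]
{p,q,r,s,t,u} --1--> {p,q,r,s,t,u}  [seen]
{p,q,r,s,t,u} --2--> {q,r,s,t,u}  [seen]
{r,t,u} --0--> {q,r,s}  [seen]
{r,t,u} --1--> {p,q,r,s,t,u}  [seen]
{r,t,u} --2--> {r,s,t,u}  [seen]
Reachable DFA states: {p}, {q}, {s,t,u}, ∅, {p,t}, {q,r,s}, {q,r,s,u}, {q,r,s,t,u}, {r,s,t,u}, {s,u}, {p,r,t,u}, {p,q,r,s,u}, {p,r,s,t,u}, {p,q,r,s,t,u}, {r,t,u}.
Accepting DFA states (contain an NFA accepting state): {q}, {q,r,s}, {q,r,s,u}, {q,r,s,t,u}, {p,q,r,s,u}, {p,q,r,s,t,u}.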